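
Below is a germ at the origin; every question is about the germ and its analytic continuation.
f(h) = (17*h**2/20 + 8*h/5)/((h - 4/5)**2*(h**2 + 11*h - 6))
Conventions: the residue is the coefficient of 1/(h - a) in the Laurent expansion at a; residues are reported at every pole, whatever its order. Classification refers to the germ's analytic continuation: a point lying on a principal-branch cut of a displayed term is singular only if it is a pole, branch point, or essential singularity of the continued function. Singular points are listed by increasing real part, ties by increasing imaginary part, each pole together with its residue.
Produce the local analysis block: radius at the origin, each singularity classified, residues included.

Denominator factor (h**2 + 11*h - 6): discriminant 145, real irrational roots -11/2 + (1/2)*sqrt(145) and -11/2 - (1/2)*sqrt(145); poles of order 1, moduli -11/2 + (1/2)*sqrt(145) and 11/2 + (1/2)*sqrt(145).
Denominator factor (h - 4/5)^2: pole of order 2 at 4/5, modulus 4/5.
The radius of convergence is the smallest modulus among the singular points: -11/2 + (1/2)*sqrt(145).
The factor h**2 + 11*h - 6 splits as (h - a)(h - a') with a = -11/2 - (1/2)*sqrt(145), a' = -11/2 + (1/2)*sqrt(145). At the order-1 pole a set g(h) = (h - a)*f(h) = [(17*h**2/20 + 8*h/5)/(h - 4/5)**2] / (h - a').
Simple pole: residue = g(a) at a = -11/2 - (1/2)*sqrt(145), which is 1000/1849 - (10553/214484)*sqrt(145).
The factor h**2 + 11*h - 6 splits as (h - a)(h - a') with a = -11/2 + (1/2)*sqrt(145), a' = -11/2 - (1/2)*sqrt(145). At the order-1 pole a set g(h) = (h - a)*f(h) = [(17*h**2/20 + 8*h/5)/(h - 4/5)**2] / (h - a').
Simple pole: residue = g(a) at a = -11/2 + (1/2)*sqrt(145), which is 1000/1849 + (10553/214484)*sqrt(145).
At the order-2 pole 4/5 set g(h) = (h - (4/5))^2*f(h) = (17*h**2/20 + 8*h/5)/(h**2 + 11*h - 6).
Order-2 pole: residue = g'(a); g'(4/5) = -2000/1849, so the residue is -2000/1849.
List the singular points by increasing real part (a conjugate pair: the negative imaginary part first).

Radius of convergence at 0: -11/2 + (1/2)*sqrt(145).
At -11/2 - (1/2)*sqrt(145): a pole of order 1; residue 1000/1849 - (10553/214484)*sqrt(145).
At -11/2 + (1/2)*sqrt(145): a pole of order 1; residue 1000/1849 + (10553/214484)*sqrt(145).
At 4/5: a pole of order 2; residue -2000/1849.


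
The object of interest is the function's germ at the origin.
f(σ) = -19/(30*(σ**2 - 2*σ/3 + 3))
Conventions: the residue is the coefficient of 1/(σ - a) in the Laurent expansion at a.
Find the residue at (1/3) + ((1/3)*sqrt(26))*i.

The factor σ**2 - 2*σ/3 + 3 splits as (σ - a)(σ - a') with a = (1/3) + ((1/3)*sqrt(26))*i, a' = (1/3) - ((1/3)*sqrt(26))*i. At the order-1 pole a set g(σ) = (σ - a)*f(σ) = [-19/30] / (σ - a').
Simple pole: residue = g(a) at a = (1/3) + ((1/3)*sqrt(26))*i, which is ((19/520)*sqrt(26))*i.

The residue is ((19/520)*sqrt(26))*i.


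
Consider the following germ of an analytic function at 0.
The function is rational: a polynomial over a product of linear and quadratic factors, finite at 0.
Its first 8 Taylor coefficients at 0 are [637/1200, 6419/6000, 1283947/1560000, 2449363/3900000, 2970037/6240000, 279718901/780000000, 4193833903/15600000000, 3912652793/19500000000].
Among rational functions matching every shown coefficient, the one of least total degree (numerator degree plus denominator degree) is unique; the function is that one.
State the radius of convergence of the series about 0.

The radius of convergence is 10/7.

No rational of total degree below 4 reproduces all 8 coefficients; solving the [2/2] Pade equations on them gives f(z) = (-11*z**2/13 + 2*z/3 + 13/12)/(z - 10/7)**2, whose expansion matches every shown term.
Denominator factor (z - 10/7)^2: pole of order 2 at 10/7, modulus 10/7.
The radius of convergence is the smallest modulus among the singular points: 10/7.


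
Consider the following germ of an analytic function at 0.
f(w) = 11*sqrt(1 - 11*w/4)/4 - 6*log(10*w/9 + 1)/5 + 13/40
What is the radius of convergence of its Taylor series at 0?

The radius of convergence is 4/11.

Branch term (-6/5)*log(1 - w/(-9/10)): its argument vanishes at w = -9/10, a logarithmic branch point, modulus 9/10.
Branch term (11/4)*sqrt(1 - w/(4/11)): its argument vanishes at w = 4/11, a square-root branch point, modulus 4/11.
The radius of convergence is the smallest modulus among the singular points: 4/11.


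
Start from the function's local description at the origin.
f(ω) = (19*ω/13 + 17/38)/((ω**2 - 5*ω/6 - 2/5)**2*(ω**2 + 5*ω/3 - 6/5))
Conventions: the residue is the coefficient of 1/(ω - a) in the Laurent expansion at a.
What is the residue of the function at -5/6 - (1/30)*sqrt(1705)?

The residue is 203921175/276482908 - (1626350775/94280671628)*sqrt(1705).

The factor ω**2 + 5*ω/3 - 6/5 splits as (ω - a)(ω - a') with a = -5/6 - (1/30)*sqrt(1705), a' = -5/6 + (1/30)*sqrt(1705). At the order-1 pole a set g(ω) = (ω - a)*f(ω) = [(19*ω/13 + 17/38)/(ω**2 - 5*ω/6 - 2/5)**2] / (ω - a').
Simple pole: residue = g(a) at a = -5/6 - (1/30)*sqrt(1705), which is 203921175/276482908 - (1626350775/94280671628)*sqrt(1705).


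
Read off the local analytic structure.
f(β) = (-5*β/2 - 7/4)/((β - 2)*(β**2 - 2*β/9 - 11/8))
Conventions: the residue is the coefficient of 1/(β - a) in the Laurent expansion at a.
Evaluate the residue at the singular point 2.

At the order-1 pole 2 set g(β) = (β - (2))*f(β) = (-5*β/2 - 7/4)/(β**2 - 2*β/9 - 11/8).
Simple pole: residue = g(a) at a = 2, which is -486/157.

The residue is -486/157.


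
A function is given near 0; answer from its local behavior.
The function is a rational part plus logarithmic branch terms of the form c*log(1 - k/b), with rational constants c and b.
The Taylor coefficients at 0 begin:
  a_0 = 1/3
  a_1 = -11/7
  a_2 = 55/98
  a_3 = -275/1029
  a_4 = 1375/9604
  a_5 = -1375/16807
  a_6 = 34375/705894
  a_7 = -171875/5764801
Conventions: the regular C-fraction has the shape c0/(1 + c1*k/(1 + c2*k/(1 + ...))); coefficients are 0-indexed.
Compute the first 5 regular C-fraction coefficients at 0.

Taylor coefficients (read off): a_0 = 1/3, a_1 = -11/7, a_2 = 55/98, a_3 = -275/1029, a_4 = 1375/9604.
c0 = a_0 = 1/3. Peel one level at a time: if S = 1 + c*k/S' with S'(0) = 1, then c is the k-coefficient of S and S' = c*k/(S - 1).
S_1 = c0/f = 1 + (33/7)*k + (2013/98)*k^2 + ...; c1 = 33/7.
S_2 = c1*k/(S_1 - 1) = 1 + (-61/14)*k + (-25/588)*k^2 + ...; c2 = -61/14.
S_3 = c2*k/(S_2 - 1) = 1 + (-25/2562)*k + (5875/1640961)*k^2 + ...; c3 = -25/2562.
S_4 = c3*k/(S_3 - 1) = 1 + (470/1281)*k + ...; c4 = 470/1281.

The regular C-fraction coefficients are [1/3, 33/7, -61/14, -25/2562, 470/1281].


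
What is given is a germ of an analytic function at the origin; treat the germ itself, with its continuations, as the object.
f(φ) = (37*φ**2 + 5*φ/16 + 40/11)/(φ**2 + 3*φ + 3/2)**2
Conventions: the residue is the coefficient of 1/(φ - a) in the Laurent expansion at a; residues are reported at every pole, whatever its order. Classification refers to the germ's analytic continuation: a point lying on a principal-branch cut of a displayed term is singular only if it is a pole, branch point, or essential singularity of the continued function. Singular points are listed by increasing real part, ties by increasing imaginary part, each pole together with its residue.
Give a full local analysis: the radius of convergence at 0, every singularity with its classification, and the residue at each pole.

Denominator factor (φ**2 + 3*φ + 3/2)^2: discriminant 3, real irrational roots -3/2 + (1/2)*sqrt(3) and -3/2 - (1/2)*sqrt(3); poles of order 2, moduli 3/2 - (1/2)*sqrt(3) and 3/2 + (1/2)*sqrt(3).
The radius of convergence is the smallest modulus among the singular points: 3/2 - (1/2)*sqrt(3).
The factor φ**2 + 3*φ + 3/2 splits as (φ - a)(φ - a') with a = -3/2 - (1/2)*sqrt(3), a' = -3/2 + (1/2)*sqrt(3). At the order-2 pole a set g(φ) = (φ - a)^2*f(φ) = [37*φ**2 + 5*φ/16 + 40/11] / (φ - a')^2.
Order-2 pole: residue = g'(a); g'(-3/2 - (1/2)*sqrt(3)) = (20651/1584)*sqrt(3), so the residue is (20651/1584)*sqrt(3).
The factor φ**2 + 3*φ + 3/2 splits as (φ - a)(φ - a') with a = -3/2 + (1/2)*sqrt(3), a' = -3/2 - (1/2)*sqrt(3). At the order-2 pole a set g(φ) = (φ - a)^2*f(φ) = [37*φ**2 + 5*φ/16 + 40/11] / (φ - a')^2.
Order-2 pole: residue = g'(a); g'(-3/2 + (1/2)*sqrt(3)) = -(20651/1584)*sqrt(3), so the residue is -(20651/1584)*sqrt(3).
List the singular points by increasing real part (a conjugate pair: the negative imaginary part first).

Radius of convergence at 0: 3/2 - (1/2)*sqrt(3).
At -3/2 - (1/2)*sqrt(3): a pole of order 2; residue (20651/1584)*sqrt(3).
At -3/2 + (1/2)*sqrt(3): a pole of order 2; residue -(20651/1584)*sqrt(3).


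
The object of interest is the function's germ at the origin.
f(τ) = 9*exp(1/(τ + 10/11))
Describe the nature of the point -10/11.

The exponent 1/(τ - (-10/11)) has a pole at -10/11, so exp(1/(τ - (-10/11))) takes every nonzero value near it: an essential singularity (not a pole of any order).

The point is an essential singularity.


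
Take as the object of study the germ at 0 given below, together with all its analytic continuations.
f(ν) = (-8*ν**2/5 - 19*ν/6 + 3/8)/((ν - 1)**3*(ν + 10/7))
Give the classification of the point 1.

The point is a pole of order 3.

The denominator factor ν - 1 vanishes at 1 and appears to the power 3; the numerator there equals -527/120, nonzero, and no other factor vanishes.
Hence a pole whose order is the multiplicity, 3.


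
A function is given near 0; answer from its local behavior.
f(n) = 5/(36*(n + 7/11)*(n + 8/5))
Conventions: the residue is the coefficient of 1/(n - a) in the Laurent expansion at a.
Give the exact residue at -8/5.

The residue is -275/1908.

At the order-1 pole -8/5 set g(n) = (n - (-8/5))*f(n) = 5/(36*(n + 7/11)).
Simple pole: residue = g(a) at a = -8/5, which is -275/1908.


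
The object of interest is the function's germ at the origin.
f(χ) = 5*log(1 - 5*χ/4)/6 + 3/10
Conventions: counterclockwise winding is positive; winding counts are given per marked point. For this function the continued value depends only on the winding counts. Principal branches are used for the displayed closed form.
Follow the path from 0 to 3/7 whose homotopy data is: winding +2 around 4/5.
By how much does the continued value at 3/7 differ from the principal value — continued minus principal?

The rational part is single-valued and drops out of the difference; each branch term changes only by its own monodromy.
(5/6)*log(1 - χ/(4/5)): each positive loop around 4/5 adds 2*pi*i to the log, so winding +2 contributes (5/6)*(2)*2*pi*i = (10/3)*pi*i.
Summing the contributions at χ = 3/7 gives (10/3)*pi*i.

Continued minus principal equals (10/3)*pi*i.


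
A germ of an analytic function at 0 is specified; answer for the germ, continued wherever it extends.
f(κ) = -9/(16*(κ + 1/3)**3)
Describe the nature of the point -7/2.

Denominator factors: κ + 1/3 = -19/6 at κ = -7/2 — none vanishes.
So the germ continues analytically to -7/2.

The point is a regular point.


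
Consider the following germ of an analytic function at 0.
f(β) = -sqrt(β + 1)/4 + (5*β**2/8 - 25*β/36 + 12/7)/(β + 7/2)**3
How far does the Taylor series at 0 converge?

The radius of convergence is 1.

Denominator factor (β + 7/2)^3: pole of order 3 at -7/2, modulus 7/2.
Branch term (-1/4)*sqrt(1 - β/(-1)): its argument vanishes at β = -1, a square-root branch point, modulus 1.
The radius of convergence is the smallest modulus among the singular points: 1.


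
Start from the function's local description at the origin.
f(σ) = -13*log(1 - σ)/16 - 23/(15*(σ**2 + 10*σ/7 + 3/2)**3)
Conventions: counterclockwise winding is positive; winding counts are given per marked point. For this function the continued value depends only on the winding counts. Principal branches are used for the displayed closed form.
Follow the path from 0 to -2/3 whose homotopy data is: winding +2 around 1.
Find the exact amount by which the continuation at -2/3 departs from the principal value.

Continued minus principal equals -(13/4)*pi*i.

The rational part is single-valued and drops out of the difference; each branch term changes only by its own monodromy.
(-13/16)*log(1 - σ/(1)): each positive loop around 1 adds 2*pi*i to the log, so winding +2 contributes (-13/16)*(2)*2*pi*i = -(13/4)*pi*i.
Summing the contributions at σ = -2/3 gives -(13/4)*pi*i.


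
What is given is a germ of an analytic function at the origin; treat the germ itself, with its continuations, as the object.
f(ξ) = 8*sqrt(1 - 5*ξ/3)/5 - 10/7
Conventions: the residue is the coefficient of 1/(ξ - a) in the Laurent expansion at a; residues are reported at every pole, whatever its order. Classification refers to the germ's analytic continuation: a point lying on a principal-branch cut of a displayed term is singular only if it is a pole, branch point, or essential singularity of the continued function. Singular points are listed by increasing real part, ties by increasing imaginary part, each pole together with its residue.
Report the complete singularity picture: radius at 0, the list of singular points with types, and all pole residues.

Branch term (8/5)*sqrt(1 - ξ/(3/5)): its argument vanishes at ξ = 3/5, a square-root branch point, modulus 3/5.
The radius of convergence is the smallest modulus among the singular points: 3/5.

Radius of convergence at 0: 3/5.
At 3/5: an algebraic (square-root) branch point.


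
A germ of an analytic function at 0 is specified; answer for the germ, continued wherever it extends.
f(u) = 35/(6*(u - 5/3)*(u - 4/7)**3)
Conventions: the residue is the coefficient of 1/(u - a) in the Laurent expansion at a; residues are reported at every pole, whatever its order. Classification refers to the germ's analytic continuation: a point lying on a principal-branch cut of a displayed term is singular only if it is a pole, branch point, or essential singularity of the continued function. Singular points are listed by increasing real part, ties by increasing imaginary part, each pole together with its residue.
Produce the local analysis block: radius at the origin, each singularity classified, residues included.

Denominator factor (u - 5/3): pole of order 1 at 5/3, modulus 5/3.
Denominator factor (u - 4/7)^3: pole of order 3 at 4/7, modulus 4/7.
The radius of convergence is the smallest modulus among the singular points: 4/7.
At the order-3 pole 4/7 set g(u) = (u - (4/7))^3*f(u) = 35/(6*(u - 5/3)).
Order-3 pole: residue = g''(a)/2; g''(4/7) = -108045/12167, so the residue is -108045/24334.
At the order-1 pole 5/3 set g(u) = (u - (5/3))*f(u) = 35/(6*(u - 4/7)**3).
Simple pole: residue = g(a) at a = 5/3, which is 108045/24334.
List the singular points by increasing real part (a conjugate pair: the negative imaginary part first).

Radius of convergence at 0: 4/7.
At 4/7: a pole of order 3; residue -108045/24334.
At 5/3: a pole of order 1; residue 108045/24334.


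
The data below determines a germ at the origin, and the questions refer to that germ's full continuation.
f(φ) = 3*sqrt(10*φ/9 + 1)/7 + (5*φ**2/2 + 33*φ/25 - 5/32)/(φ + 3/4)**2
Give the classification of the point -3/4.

The denominator factor φ + 3/4 vanishes at -3/4 and appears to the power 2; the numerator there equals 13/50, nonzero, and no other factor vanishes.
The branch terms are analytic at this point.
Hence a pole whose order is the multiplicity, 2.

The point is a pole of order 2.


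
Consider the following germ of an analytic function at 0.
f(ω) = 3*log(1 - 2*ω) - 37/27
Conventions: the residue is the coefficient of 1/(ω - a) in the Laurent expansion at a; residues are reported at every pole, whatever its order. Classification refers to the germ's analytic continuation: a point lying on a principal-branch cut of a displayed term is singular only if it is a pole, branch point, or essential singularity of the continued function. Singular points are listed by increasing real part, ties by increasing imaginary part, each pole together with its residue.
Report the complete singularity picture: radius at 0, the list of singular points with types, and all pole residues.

Radius of convergence at 0: 1/2.
At 1/2: a logarithmic branch point.

Branch term (3)*log(1 - ω/(1/2)): its argument vanishes at ω = 1/2, a logarithmic branch point, modulus 1/2.
The radius of convergence is the smallest modulus among the singular points: 1/2.


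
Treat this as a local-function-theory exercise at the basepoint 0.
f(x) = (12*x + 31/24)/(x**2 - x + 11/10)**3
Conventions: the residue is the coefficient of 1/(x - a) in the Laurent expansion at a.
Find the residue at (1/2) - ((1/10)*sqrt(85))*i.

The factor x**2 - x + 11/10 splits as (x - a)(x - a') with a = (1/2) - ((1/10)*sqrt(85))*i, a' = (1/2) + ((1/10)*sqrt(85))*i. At the order-3 pole a set g(x) = (x - a)^3*f(x) = [12*x + 31/24] / (x - a')^3.
Order-3 pole: residue = g''(a)/2; g''((1/2) - ((1/10)*sqrt(85))*i) = ((4375/9826)*sqrt(85))*i, so the residue is ((4375/19652)*sqrt(85))*i.

The residue is ((4375/19652)*sqrt(85))*i.


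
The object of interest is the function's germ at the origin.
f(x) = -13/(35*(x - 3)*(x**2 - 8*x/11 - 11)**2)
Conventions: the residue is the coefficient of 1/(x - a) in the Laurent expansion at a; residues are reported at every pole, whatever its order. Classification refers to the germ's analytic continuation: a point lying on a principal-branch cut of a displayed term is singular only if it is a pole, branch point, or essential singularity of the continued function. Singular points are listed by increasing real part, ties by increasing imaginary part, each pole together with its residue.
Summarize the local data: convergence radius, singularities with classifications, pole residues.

Radius of convergence at 0: -4/11 + (1/11)*sqrt(1347).
At 4/11 - (1/11)*sqrt(1347): a pole of order 2; residue 1573/148120 - (1824680/6718756527)*sqrt(1347).
At 3: a pole of order 1; residue -1573/74060.
At 4/11 + (1/11)*sqrt(1347): a pole of order 2; residue 1573/148120 + (1824680/6718756527)*sqrt(1347).

Denominator factor (x - 3): pole of order 1 at 3, modulus 3.
Denominator factor (x**2 - 8*x/11 - 11)^2: discriminant 5388/121, real irrational roots 4/11 + (1/11)*sqrt(1347) and 4/11 - (1/11)*sqrt(1347); poles of order 2, moduli 4/11 + (1/11)*sqrt(1347) and -4/11 + (1/11)*sqrt(1347).
The radius of convergence is the smallest modulus among the singular points: -4/11 + (1/11)*sqrt(1347).
The factor x**2 - 8*x/11 - 11 splits as (x - a)(x - a') with a = 4/11 - (1/11)*sqrt(1347), a' = 4/11 + (1/11)*sqrt(1347). At the order-2 pole a set g(x) = (x - a)^2*f(x) = [-13/(35*(x - 3))] / (x - a')^2.
Order-2 pole: residue = g'(a); g'(4/11 - (1/11)*sqrt(1347)) = 1573/148120 - (1824680/6718756527)*sqrt(1347), so the residue is 1573/148120 - (1824680/6718756527)*sqrt(1347).
At the order-1 pole 3 set g(x) = (x - (3))*f(x) = -13/(35*(x**2 - 8*x/11 - 11)**2).
Simple pole: residue = g(a) at a = 3, which is -1573/74060.
The factor x**2 - 8*x/11 - 11 splits as (x - a)(x - a') with a = 4/11 + (1/11)*sqrt(1347), a' = 4/11 - (1/11)*sqrt(1347). At the order-2 pole a set g(x) = (x - a)^2*f(x) = [-13/(35*(x - 3))] / (x - a')^2.
Order-2 pole: residue = g'(a); g'(4/11 + (1/11)*sqrt(1347)) = 1573/148120 + (1824680/6718756527)*sqrt(1347), so the residue is 1573/148120 + (1824680/6718756527)*sqrt(1347).
List the singular points by increasing real part (a conjugate pair: the negative imaginary part first).


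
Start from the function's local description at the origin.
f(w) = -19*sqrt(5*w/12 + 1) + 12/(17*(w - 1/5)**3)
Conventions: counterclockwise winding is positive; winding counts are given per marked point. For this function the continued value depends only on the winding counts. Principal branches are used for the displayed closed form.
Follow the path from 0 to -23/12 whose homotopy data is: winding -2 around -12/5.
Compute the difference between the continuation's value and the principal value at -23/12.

Continued minus principal equals 0.

The rational part is single-valued and drops out of the difference; each branch term changes only by its own monodromy.
(-19)*sqrt(1 - w/(-12/5)): winding -2 is even, the square root returns to the same sheet, contribution 0.
Summing the contributions at w = -23/12 gives 0.


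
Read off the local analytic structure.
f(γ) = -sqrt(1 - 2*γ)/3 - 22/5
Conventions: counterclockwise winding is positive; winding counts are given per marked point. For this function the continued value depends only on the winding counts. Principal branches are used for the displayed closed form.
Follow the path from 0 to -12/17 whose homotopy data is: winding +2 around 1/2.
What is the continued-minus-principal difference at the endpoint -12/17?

Continued minus principal equals 0.

The rational part is single-valued and drops out of the difference; each branch term changes only by its own monodromy.
(-1/3)*sqrt(1 - γ/(1/2)): winding +2 is even, the square root returns to the same sheet, contribution 0.
Summing the contributions at γ = -12/17 gives 0.


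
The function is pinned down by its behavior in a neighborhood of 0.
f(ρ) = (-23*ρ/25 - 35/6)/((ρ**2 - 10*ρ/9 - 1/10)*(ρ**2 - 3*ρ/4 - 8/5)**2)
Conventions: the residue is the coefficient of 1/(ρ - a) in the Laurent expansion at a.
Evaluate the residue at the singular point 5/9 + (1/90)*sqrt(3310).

The residue is -3172898832/2245292405 - (43092801528/743191786055)*sqrt(3310).

The factor ρ**2 - 10*ρ/9 - 1/10 splits as (ρ - a)(ρ - a') with a = 5/9 + (1/90)*sqrt(3310), a' = 5/9 - (1/90)*sqrt(3310). At the order-1 pole a set g(ρ) = (ρ - a)*f(ρ) = [(-23*ρ/25 - 35/6)/(ρ**2 - 3*ρ/4 - 8/5)**2] / (ρ - a').
Simple pole: residue = g(a) at a = 5/9 + (1/90)*sqrt(3310), which is -3172898832/2245292405 - (43092801528/743191786055)*sqrt(3310).


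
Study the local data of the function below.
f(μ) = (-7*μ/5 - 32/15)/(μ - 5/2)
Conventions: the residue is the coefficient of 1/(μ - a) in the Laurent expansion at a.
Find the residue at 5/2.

The residue is -169/30.

At the order-1 pole 5/2 set g(μ) = (μ - (5/2))*f(μ) = -7*μ/5 - 32/15.
Simple pole: residue = g(a) at a = 5/2, which is -169/30.


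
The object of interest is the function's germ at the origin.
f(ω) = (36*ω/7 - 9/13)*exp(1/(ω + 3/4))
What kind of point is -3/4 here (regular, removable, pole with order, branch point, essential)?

The point is an essential singularity.

The exponent 1/(ω - (-3/4)) has a pole at -3/4, so exp(1/(ω - (-3/4))) takes every nonzero value near it: an essential singularity (not a pole of any order).


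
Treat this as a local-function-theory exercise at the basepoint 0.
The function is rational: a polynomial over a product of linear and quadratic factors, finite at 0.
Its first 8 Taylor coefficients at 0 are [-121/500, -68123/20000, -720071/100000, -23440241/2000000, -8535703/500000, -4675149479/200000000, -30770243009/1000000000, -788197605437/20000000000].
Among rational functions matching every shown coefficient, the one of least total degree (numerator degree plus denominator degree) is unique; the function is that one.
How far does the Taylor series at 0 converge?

No rational of total degree below 3 reproduces all 8 coefficients; solving the [1/2] Pade equations on them gives f(σ) = (-19*σ/8 - 1/5)/(σ - 10/11)**2, whose expansion matches every shown term.
Denominator factor (σ - 10/11)^2: pole of order 2 at 10/11, modulus 10/11.
The radius of convergence is the smallest modulus among the singular points: 10/11.

The radius of convergence is 10/11.


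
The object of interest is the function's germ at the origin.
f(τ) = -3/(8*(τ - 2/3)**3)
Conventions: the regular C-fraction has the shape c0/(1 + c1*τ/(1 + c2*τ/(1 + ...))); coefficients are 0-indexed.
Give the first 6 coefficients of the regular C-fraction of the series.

Taylor coefficients (expand at 0): a_0 = 81/64, a_1 = 729/128, a_2 = 2187/128, a_3 = 10935/256, a_4 = 98415/1024, a_5 = 413343/2048.
c0 = a_0 = 81/64. Peel one level at a time: if S = 1 + c*τ/S' with S'(0) = 1, then c is the τ-coefficient of S and S' = c*τ/(S - 1).
S_1 = c0/f = 1 + (-9/2)*τ + (27/4)*τ^2 + ...; c1 = -9/2.
S_2 = c1*τ/(S_1 - 1) = 1 + (3/2)*τ + (3/2)*τ^2 + ...; c2 = 3/2.
S_3 = c2*τ/(S_2 - 1) = 1 + (-1)*τ + (1/4)*τ^2 + ...; c3 = -1.
S_4 = c3*τ/(S_3 - 1) = 1 + (1/4)*τ + (3/16)*τ^2 + ...; c4 = 1/4.
S_5 = c4*τ/(S_4 - 1) = 1 + (-3/4)*τ + ...; c5 = -3/4.

The regular C-fraction coefficients are [81/64, -9/2, 3/2, -1, 1/4, -3/4].


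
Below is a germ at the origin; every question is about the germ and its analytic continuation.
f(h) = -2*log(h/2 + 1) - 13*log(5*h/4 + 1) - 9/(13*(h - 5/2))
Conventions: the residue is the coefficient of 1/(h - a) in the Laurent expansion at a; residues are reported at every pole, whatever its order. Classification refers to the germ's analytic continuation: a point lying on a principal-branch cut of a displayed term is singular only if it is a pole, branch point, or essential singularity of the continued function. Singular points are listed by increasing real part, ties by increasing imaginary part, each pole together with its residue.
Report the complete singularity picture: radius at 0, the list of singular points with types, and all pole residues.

Radius of convergence at 0: 4/5.
At -2: a logarithmic branch point.
At -4/5: a logarithmic branch point.
At 5/2: a pole of order 1; residue -9/13.

Denominator factor (h - 5/2): pole of order 1 at 5/2, modulus 5/2.
Branch term (-13)*log(1 - h/(-4/5)): its argument vanishes at h = -4/5, a logarithmic branch point, modulus 4/5.
Branch term (-2)*log(1 - h/(-2)): its argument vanishes at h = -2, a logarithmic branch point, modulus 2.
The radius of convergence is the smallest modulus among the singular points: 4/5.
The branch terms are analytic at 5/2 and contribute nothing to the residue; only the rational part matters.
At the order-1 pole 5/2 set g(h) = (h - (5/2))*(rational part) = -9/13.
Simple pole: residue = g(a) at a = 5/2, which is -9/13.
List the singular points by increasing real part (a conjugate pair: the negative imaginary part first).


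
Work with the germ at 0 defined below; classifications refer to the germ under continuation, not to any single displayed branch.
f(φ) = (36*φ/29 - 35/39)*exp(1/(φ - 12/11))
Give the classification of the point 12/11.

The exponent 1/(φ - (12/11)) has a pole at 12/11, so exp(1/(φ - (12/11))) takes every nonzero value near it: an essential singularity (not a pole of any order).

The point is an essential singularity.


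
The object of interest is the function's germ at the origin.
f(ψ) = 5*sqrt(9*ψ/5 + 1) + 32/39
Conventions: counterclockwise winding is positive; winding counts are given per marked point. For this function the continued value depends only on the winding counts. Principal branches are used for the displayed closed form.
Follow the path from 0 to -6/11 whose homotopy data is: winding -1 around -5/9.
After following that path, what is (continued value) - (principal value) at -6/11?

Continued minus principal equals -(2/11)*sqrt(55).

The rational part is single-valued and drops out of the difference; each branch term changes only by its own monodromy.
(5)*sqrt(1 - ψ/(-5/9)): winding -1 is odd, the square root flips sign, contributing -2*(5)*sqrt(1 - (-6/11)/(-5/9)) = -2*(5)*sqrt(1/55) = -(2/11)*sqrt(55).
Summing the contributions at ψ = -6/11 gives -(2/11)*sqrt(55).


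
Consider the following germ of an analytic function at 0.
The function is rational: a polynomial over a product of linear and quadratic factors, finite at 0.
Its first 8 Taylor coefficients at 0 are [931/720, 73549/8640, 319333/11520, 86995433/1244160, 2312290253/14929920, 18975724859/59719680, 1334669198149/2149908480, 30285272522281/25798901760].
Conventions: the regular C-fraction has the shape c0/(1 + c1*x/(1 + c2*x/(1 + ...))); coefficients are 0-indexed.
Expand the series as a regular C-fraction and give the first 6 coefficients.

The regular C-fraction coefficients are [931/720, -79/12, 1577/474, -536893/747498, 6825126/17279189, -11039/21914].

Taylor coefficients (read off): a_0 = 931/720, a_1 = 73549/8640, a_2 = 319333/11520, a_3 = 86995433/1244160, a_4 = 2312290253/14929920, a_5 = 18975724859/59719680.
c0 = a_0 = 931/720. Peel one level at a time: if S = 1 + c*x/S' with S'(0) = 1, then c is the x-coefficient of S and S' = c*x/(S - 1).
S_1 = c0/f = 1 + (-79/12)*x + (1577/72)*x^2 + ...; c1 = -79/12.
S_2 = c1*x/(S_1 - 1) = 1 + (1577/474)*x + (536893/224676)*x^2 + ...; c2 = 1577/474.
S_3 = c2*x/(S_2 - 1) = 1 + (-536893/747498)*x + (705551/2486929)*x^2 + ...; c3 = -536893/747498.
S_4 = c3*x/(S_3 - 1) = 1 + (6825126/17279189)*x + (23887941/120055849)*x^2 + ...; c4 = 6825126/17279189.
S_5 = c4*x/(S_4 - 1) = 1 + (-11039/21914)*x + ...; c5 = -11039/21914.


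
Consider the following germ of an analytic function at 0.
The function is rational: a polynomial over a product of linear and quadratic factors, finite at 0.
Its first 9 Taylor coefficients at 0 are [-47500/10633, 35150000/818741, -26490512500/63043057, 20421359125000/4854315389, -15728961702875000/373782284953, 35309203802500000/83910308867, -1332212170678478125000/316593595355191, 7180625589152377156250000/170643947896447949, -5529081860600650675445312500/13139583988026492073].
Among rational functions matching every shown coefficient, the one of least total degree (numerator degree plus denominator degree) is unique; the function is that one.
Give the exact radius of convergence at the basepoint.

The radius of convergence is 1/10.

No rational of total degree below 7 reproduces all 9 coefficients; solving the [0/7] Pade equations on them gives f(ω) = -38/(31*(ω + 1/10)*(ω**2 - 2*ω/11 + 7/5)**3), whose expansion matches every shown term.
Denominator factor (ω + 1/10): pole of order 1 at -1/10, modulus 1/10.
Denominator factor (ω**2 - 2*ω/11 + 7/5)^3: discriminant -3368/605, complex-conjugate roots (1/11) + ((1/55)*sqrt(4210))*i and (1/11) - ((1/55)*sqrt(4210))*i; poles of order 3, moduli (1/5)*sqrt(35) and (1/5)*sqrt(35).
The radius of convergence is the smallest modulus among the singular points: 1/10.


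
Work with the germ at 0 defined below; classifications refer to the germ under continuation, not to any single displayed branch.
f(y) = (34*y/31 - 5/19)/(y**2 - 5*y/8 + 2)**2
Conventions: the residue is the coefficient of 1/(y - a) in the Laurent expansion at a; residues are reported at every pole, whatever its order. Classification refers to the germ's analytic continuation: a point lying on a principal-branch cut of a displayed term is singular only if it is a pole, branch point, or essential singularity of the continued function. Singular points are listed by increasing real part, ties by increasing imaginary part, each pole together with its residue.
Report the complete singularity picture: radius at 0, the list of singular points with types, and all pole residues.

Denominator factor (y**2 - 5*y/8 + 2)^2: discriminant -487/64, complex-conjugate roots (5/16) + ((1/16)*sqrt(487))*i and (5/16) - ((1/16)*sqrt(487))*i; poles of order 2, moduli sqrt(2) and sqrt(2).
The radius of convergence is the smallest modulus among the singular points: sqrt(2).
The factor y**2 - 5*y/8 + 2 splits as (y - a)(y - a') with a = (5/16) - ((1/16)*sqrt(487))*i, a' = (5/16) + ((1/16)*sqrt(487))*i. At the order-2 pole a set g(y) = (y - a)^2*f(y) = [34*y/31 - 5/19] / (y - a')^2.
Order-2 pole: residue = g'(a); g'((5/16) - ((1/16)*sqrt(487))*i) = ((48000/139692541)*sqrt(487))*i, so the residue is ((48000/139692541)*sqrt(487))*i.
The factor y**2 - 5*y/8 + 2 splits as (y - a)(y - a') with a = (5/16) + ((1/16)*sqrt(487))*i, a' = (5/16) - ((1/16)*sqrt(487))*i. At the order-2 pole a set g(y) = (y - a)^2*f(y) = [34*y/31 - 5/19] / (y - a')^2.
Order-2 pole: residue = g'(a); g'((5/16) + ((1/16)*sqrt(487))*i) = -((48000/139692541)*sqrt(487))*i, so the residue is -((48000/139692541)*sqrt(487))*i.
List the singular points by increasing real part (a conjugate pair: the negative imaginary part first).

Radius of convergence at 0: sqrt(2).
At (5/16) - ((1/16)*sqrt(487))*i: a pole of order 2; residue ((48000/139692541)*sqrt(487))*i.
At (5/16) + ((1/16)*sqrt(487))*i: a pole of order 2; residue -((48000/139692541)*sqrt(487))*i.


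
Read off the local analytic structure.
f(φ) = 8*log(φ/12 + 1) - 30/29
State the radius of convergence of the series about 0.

Branch term (8)*log(1 - φ/(-12)): its argument vanishes at φ = -12, a logarithmic branch point, modulus 12.
The radius of convergence is the smallest modulus among the singular points: 12.

The radius of convergence is 12.


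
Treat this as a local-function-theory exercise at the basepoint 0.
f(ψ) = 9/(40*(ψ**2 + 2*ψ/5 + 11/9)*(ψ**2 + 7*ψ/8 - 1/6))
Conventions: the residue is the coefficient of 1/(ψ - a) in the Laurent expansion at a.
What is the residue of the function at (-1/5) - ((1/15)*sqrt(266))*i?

The residue is (-13851/639878) - ((649053/170207548)*sqrt(266))*i.

The factor ψ**2 + 2*ψ/5 + 11/9 splits as (ψ - a)(ψ - a') with a = (-1/5) - ((1/15)*sqrt(266))*i, a' = (-1/5) + ((1/15)*sqrt(266))*i. At the order-1 pole a set g(ψ) = (ψ - a)*f(ψ) = [9/(40*(ψ**2 + 7*ψ/8 - 1/6))] / (ψ - a').
Simple pole: residue = g(a) at a = (-1/5) - ((1/15)*sqrt(266))*i, which is (-13851/639878) - ((649053/170207548)*sqrt(266))*i.


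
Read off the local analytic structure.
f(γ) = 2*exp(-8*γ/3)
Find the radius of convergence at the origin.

The radius of convergence is infinite.

The factor exp(-8*γ/3) is entire and contributes no finite singular point.
The polynomial part has no poles.
No finite singular points: the Taylor series at 0 converges everywhere.


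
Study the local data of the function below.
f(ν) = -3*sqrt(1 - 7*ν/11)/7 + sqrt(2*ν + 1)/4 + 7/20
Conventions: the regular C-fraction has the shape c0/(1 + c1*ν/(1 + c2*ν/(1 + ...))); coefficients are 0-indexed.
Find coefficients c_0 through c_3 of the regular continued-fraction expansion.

Taylor coefficients (expand at 0): a_0 = 6/35, a_1 = 17/44, a_2 = -25/242, a_3 = 2809/21296.
c0 = a_0 = 6/35. Peel one level at a time: if S = 1 + c*ν/S' with S'(0) = 1, then c is the ν-coefficient of S and S' = c*ν/(S - 1).
S_1 = c0/f = 1 + (-595/264)*ν + (396025/69696)*ν^2 + ...; c1 = -595/264.
S_2 = c1*ν/(S_1 - 1) = 1 + (11315/4488)*ν + (-37753/139876)*ν^2 + ...; c2 = 11315/4488.
S_3 = c2*ν/(S_2 - 1) = 1 + (226518/2115905)*ν + ...; c3 = 226518/2115905.

The regular C-fraction coefficients are [6/35, -595/264, 11315/4488, 226518/2115905].


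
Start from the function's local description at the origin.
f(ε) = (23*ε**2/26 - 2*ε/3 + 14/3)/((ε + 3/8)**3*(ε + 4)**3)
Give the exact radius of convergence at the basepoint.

Denominator factor (ε + 3/8)^3: pole of order 3 at -3/8, modulus 3/8.
Denominator factor (ε + 4)^3: pole of order 3 at -4, modulus 4.
The radius of convergence is the smallest modulus among the singular points: 3/8.

The radius of convergence is 3/8.


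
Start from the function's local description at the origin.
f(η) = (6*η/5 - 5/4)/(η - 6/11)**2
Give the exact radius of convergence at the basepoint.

The radius of convergence is 6/11.

Denominator factor (η - 6/11)^2: pole of order 2 at 6/11, modulus 6/11.
The radius of convergence is the smallest modulus among the singular points: 6/11.


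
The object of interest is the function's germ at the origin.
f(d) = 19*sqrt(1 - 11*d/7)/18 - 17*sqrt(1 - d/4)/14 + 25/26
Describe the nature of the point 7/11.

The term (19/18)*sqrt(1 - d/(7/11)) has argument 1 - 7/11/(7/11) = 0 at 7/11: a square-root (algebraic, two-sheeted) branch point; the remaining terms are analytic or single-valued there.

The point is an algebraic (square-root) branch point.


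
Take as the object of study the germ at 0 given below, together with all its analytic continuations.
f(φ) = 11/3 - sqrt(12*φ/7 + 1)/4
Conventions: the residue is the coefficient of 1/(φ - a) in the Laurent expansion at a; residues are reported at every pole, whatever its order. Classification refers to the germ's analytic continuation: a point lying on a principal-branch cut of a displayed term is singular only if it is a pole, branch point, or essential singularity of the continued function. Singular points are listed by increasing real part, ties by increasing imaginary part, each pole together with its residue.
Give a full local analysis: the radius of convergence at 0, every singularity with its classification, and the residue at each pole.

Branch term (-1/4)*sqrt(1 - φ/(-7/12)): its argument vanishes at φ = -7/12, a square-root branch point, modulus 7/12.
The radius of convergence is the smallest modulus among the singular points: 7/12.

Radius of convergence at 0: 7/12.
At -7/12: an algebraic (square-root) branch point.


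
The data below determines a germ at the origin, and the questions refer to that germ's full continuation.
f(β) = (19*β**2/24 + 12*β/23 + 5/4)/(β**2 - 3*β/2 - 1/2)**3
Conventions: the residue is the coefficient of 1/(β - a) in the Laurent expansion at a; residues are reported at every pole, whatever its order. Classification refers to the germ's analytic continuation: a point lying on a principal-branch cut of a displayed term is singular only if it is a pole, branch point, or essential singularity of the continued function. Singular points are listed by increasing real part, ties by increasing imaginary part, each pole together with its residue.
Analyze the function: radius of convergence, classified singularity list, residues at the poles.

Radius of convergence at 0: -3/4 + (1/4)*sqrt(17).
At 3/4 - (1/4)*sqrt(17): a pole of order 3; residue -(23929/338997)*sqrt(17).
At 3/4 + (1/4)*sqrt(17): a pole of order 3; residue (23929/338997)*sqrt(17).

Denominator factor (β**2 - 3*β/2 - 1/2)^3: discriminant 17/4, real irrational roots 3/4 + (1/4)*sqrt(17) and 3/4 - (1/4)*sqrt(17); poles of order 3, moduli 3/4 + (1/4)*sqrt(17) and -3/4 + (1/4)*sqrt(17).
The radius of convergence is the smallest modulus among the singular points: -3/4 + (1/4)*sqrt(17).
The factor β**2 - 3*β/2 - 1/2 splits as (β - a)(β - a') with a = 3/4 - (1/4)*sqrt(17), a' = 3/4 + (1/4)*sqrt(17). At the order-3 pole a set g(β) = (β - a)^3*f(β) = [19*β**2/24 + 12*β/23 + 5/4] / (β - a')^3.
Order-3 pole: residue = g''(a)/2; g''(3/4 - (1/4)*sqrt(17)) = -(47858/338997)*sqrt(17), so the residue is -(23929/338997)*sqrt(17).
The factor β**2 - 3*β/2 - 1/2 splits as (β - a)(β - a') with a = 3/4 + (1/4)*sqrt(17), a' = 3/4 - (1/4)*sqrt(17). At the order-3 pole a set g(β) = (β - a)^3*f(β) = [19*β**2/24 + 12*β/23 + 5/4] / (β - a')^3.
Order-3 pole: residue = g''(a)/2; g''(3/4 + (1/4)*sqrt(17)) = (47858/338997)*sqrt(17), so the residue is (23929/338997)*sqrt(17).
List the singular points by increasing real part (a conjugate pair: the negative imaginary part first).


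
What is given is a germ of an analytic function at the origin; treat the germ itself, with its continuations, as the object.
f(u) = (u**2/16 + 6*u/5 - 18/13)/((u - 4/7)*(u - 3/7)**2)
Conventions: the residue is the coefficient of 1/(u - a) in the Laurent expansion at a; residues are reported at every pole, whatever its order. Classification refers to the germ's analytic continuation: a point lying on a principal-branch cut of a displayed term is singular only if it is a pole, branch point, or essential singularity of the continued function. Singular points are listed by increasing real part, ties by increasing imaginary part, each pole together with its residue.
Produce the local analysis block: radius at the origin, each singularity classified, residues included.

Radius of convergence at 0: 3/7.
At 3/7: a pole of order 2; residue 34641/1040.
At 4/7: a pole of order 1; residue -2161/65.

Denominator factor (u - 3/7)^2: pole of order 2 at 3/7, modulus 3/7.
Denominator factor (u - 4/7): pole of order 1 at 4/7, modulus 4/7.
The radius of convergence is the smallest modulus among the singular points: 3/7.
At the order-2 pole 3/7 set g(u) = (u - (3/7))^2*f(u) = (u**2/16 + 6*u/5 - 18/13)/(u - 4/7).
Order-2 pole: residue = g'(a); g'(3/7) = 34641/1040, so the residue is 34641/1040.
At the order-1 pole 4/7 set g(u) = (u - (4/7))*f(u) = (u**2/16 + 6*u/5 - 18/13)/(u - 3/7)**2.
Simple pole: residue = g(a) at a = 4/7, which is -2161/65.
List the singular points by increasing real part (a conjugate pair: the negative imaginary part first).
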